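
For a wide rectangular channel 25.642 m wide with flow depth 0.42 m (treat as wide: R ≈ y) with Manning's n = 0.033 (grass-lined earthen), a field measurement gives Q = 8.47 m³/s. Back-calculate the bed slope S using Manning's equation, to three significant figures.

A = b·y = 25.642 × 0.42 = 10.77 m²
Wide channel: R ≈ y = 0.42 m
S = (Q·n / (1·A·R^(2/3)))² = (8.47×0.033 / (1×10.77×0.5608))² = 0.002142

0.00214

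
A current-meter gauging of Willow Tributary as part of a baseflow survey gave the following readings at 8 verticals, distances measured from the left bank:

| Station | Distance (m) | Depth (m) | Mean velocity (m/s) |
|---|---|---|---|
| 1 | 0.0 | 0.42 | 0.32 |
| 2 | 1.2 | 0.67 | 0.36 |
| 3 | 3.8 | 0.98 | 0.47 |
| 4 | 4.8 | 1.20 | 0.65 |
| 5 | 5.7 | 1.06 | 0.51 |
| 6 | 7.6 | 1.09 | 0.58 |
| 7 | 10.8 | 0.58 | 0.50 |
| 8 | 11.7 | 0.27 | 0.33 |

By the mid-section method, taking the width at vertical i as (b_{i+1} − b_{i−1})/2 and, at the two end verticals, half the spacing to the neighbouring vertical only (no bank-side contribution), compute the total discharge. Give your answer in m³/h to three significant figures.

w_1 = (1.2 − 0.0)/2 = 0.6 m; q_1 = 0.32 × 0.42 × 0.6 = 0.08064 m³/s
w_2 = (3.8 − 0.0)/2 = 1.9 m; q_2 = 0.36 × 0.67 × 1.9 = 0.4583 m³/s
w_3 = (4.8 − 1.2)/2 = 1.8 m; q_3 = 0.47 × 0.98 × 1.8 = 0.8291 m³/s
w_4 = (5.7 − 3.8)/2 = 0.95 m; q_4 = 0.65 × 1.20 × 0.95 = 0.7410 m³/s
w_5 = (7.6 − 4.8)/2 = 1.4 m; q_5 = 0.51 × 1.06 × 1.4 = 0.7568 m³/s
w_6 = (10.8 − 5.7)/2 = 2.55 m; q_6 = 0.58 × 1.09 × 2.55 = 1.612 m³/s
w_7 = (11.7 − 7.6)/2 = 2.05 m; q_7 = 0.50 × 0.58 × 2.05 = 0.5945 m³/s
w_8 = (11.7 − 10.8)/2 = 0.45 m; q_8 = 0.33 × 0.27 × 0.45 = 0.04010 m³/s
Q = Σ qᵢ = 5.113 m³/s
= 5.113 × 3600 = 18410 m³/h

18400 m³/h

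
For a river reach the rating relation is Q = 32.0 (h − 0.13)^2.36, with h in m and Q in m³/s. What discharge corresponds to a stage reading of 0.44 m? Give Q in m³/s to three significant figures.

Q = 32.0 × (0.44 − 0.13)^2.36 = 32.0 × 0.31^2.36 = 2.017 m³/s

2.02 m³/s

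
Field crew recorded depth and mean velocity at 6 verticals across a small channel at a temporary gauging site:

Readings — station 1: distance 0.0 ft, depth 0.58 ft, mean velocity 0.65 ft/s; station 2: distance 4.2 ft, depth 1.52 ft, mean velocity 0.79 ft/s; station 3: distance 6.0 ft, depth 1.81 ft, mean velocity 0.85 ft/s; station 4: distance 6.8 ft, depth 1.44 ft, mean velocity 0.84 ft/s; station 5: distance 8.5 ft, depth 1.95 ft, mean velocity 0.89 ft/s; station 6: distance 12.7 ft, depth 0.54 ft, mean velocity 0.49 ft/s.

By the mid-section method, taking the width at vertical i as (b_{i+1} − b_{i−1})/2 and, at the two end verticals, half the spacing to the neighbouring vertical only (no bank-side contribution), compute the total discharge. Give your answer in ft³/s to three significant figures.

13.6 ft³/s

w_1 = (4.2 − 0.0)/2 = 2.1 ft; q_1 = 0.65 × 0.58 × 2.1 = 0.7917 ft³/s
w_2 = (6.0 − 0.0)/2 = 3 ft; q_2 = 0.79 × 1.52 × 3 = 3.602 ft³/s
w_3 = (6.8 − 4.2)/2 = 1.3 ft; q_3 = 0.85 × 1.81 × 1.3 = 2.000 ft³/s
w_4 = (8.5 − 6.0)/2 = 1.25 ft; q_4 = 0.84 × 1.44 × 1.25 = 1.512 ft³/s
w_5 = (12.7 − 6.8)/2 = 2.95 ft; q_5 = 0.89 × 1.95 × 2.95 = 5.120 ft³/s
w_6 = (12.7 − 8.5)/2 = 2.1 ft; q_6 = 0.49 × 0.54 × 2.1 = 0.5557 ft³/s
Q = Σ qᵢ = 13.58 ft³/s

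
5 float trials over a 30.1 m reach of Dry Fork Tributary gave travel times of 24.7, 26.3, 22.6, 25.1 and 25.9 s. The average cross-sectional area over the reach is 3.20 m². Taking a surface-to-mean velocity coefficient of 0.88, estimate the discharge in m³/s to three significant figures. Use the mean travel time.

3.40 m³/s

t̄ = (24.7 + 26.3 + 22.6 + 25.1 + 25.9) / 5 = 24.92 s
v_surface = L / t̄ = 30.1 / 24.92 = 1.208 m/s
v_mean = 0.88 × 1.208 = 1.063 m/s
Q = A × v_mean = 3.20 × 1.063 = 3.401 m³/s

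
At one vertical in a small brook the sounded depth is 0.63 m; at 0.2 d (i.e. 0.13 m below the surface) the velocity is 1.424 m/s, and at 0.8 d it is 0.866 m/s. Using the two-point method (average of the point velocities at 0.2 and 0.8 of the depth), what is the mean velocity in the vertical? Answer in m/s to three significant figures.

1.15 m/s

v̄ = (1.424 + 0.866) / 2 = 1.145 m/s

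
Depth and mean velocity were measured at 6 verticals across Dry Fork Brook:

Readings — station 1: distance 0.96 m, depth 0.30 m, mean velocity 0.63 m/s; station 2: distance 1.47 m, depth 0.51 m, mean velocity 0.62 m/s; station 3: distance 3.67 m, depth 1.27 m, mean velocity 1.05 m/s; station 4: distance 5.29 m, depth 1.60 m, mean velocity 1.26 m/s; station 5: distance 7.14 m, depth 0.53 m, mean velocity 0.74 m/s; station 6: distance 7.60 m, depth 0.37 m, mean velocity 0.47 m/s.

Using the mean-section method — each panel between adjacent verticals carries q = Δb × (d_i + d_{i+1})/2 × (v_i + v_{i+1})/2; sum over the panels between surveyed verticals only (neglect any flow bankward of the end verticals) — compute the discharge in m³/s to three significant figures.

Panel 1-2: Δb = 0.51 m, d̄ = (0.30+0.51)/2 = 0.405, v̄ = (0.63+0.62)/2 = 0.625 → q = 0.51×0.405×0.625 = 0.1291 m³/s
Panel 2-3: Δb = 2.2 m, d̄ = (0.51+1.27)/2 = 0.89, v̄ = (0.62+1.05)/2 = 0.835 → q = 2.2×0.89×0.835 = 1.635 m³/s
Panel 3-4: Δb = 1.62 m, d̄ = (1.27+1.60)/2 = 1.435, v̄ = (1.05+1.26)/2 = 1.155 → q = 1.62×1.435×1.155 = 2.685 m³/s
Panel 4-5: Δb = 1.85 m, d̄ = (1.60+0.53)/2 = 1.065, v̄ = (1.26+0.74)/2 = 1 → q = 1.85×1.065×1 = 1.970 m³/s
Panel 5-6: Δb = 0.46 m, d̄ = (0.53+0.37)/2 = 0.45, v̄ = (0.74+0.47)/2 = 0.605 → q = 0.46×0.45×0.605 = 0.1252 m³/s
Q = Σ q = 6.545 m³/s

6.54 m³/s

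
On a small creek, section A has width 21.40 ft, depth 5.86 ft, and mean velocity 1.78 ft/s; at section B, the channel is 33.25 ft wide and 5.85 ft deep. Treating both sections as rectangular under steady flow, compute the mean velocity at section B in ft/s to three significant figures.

Q = A₁V₁ = (21.40×5.86) × 1.78 = 223.2 ft³/s
A₂ = 33.25 × 5.85 = 194.5 ft²
V₂ = Q/A₂ = 223.2/194.5 = 1.148 ft/s

1.15 ft/s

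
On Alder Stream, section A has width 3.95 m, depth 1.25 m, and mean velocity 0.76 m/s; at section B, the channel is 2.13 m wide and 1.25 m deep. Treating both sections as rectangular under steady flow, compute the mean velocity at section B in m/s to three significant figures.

1.41 m/s

Q = A₁V₁ = (3.95×1.25) × 0.76 = 3.753 m³/s
A₂ = 2.13 × 1.25 = 2.663 m²
V₂ = Q/A₂ = 3.753/2.663 = 1.409 m/s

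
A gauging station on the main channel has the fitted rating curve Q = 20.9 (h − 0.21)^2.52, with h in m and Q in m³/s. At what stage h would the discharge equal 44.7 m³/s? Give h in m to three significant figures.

h − h₀ = (Q/C)^(1/b) = (44.7/20.9)^(1/2.52) = 1.352 m
h = 0.21 + 1.352 = 1.562 m

1.56 m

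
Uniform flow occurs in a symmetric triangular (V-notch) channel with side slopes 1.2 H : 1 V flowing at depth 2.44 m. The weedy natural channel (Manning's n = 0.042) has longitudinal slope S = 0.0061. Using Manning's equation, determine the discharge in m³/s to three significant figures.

A = z·y² = 1.2×2.44² = 7.144 m²
P = 2y√(1+z²) = 2×2.44×√(1+1.2²) = 7.623 m
R = A/P = 7.144/7.623 = 0.9372 m
Q = (1/n)·A·R^(2/3)·S^(1/2) = (1/0.042) × 7.144 × 0.9372^(2/3) × 0.0061^(1/2) = 12.72 m³/s

12.7 m³/s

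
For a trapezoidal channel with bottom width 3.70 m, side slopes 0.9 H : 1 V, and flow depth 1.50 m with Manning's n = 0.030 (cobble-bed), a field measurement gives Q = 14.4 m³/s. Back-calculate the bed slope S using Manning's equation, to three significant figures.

A = (b + z·y)·y = (3.70 + 0.9×1.50)×1.50 = 7.575 m²
P = b + 2y√(1+z²) = 3.70 + 2×1.50×√(1+0.9²) = 7.736 m
R = A/P = 7.575/7.736 = 0.9792 m
S = (Q·n / (1·A·R^(2/3)))² = (14.4×0.030 / (1×7.575×0.9861))² = 0.003345

0.00334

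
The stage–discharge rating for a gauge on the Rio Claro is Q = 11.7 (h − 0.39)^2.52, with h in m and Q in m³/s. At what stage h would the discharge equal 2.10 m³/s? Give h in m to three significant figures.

h − h₀ = (Q/C)^(1/b) = (2.10/11.7)^(1/2.52) = 0.5058 m
h = 0.39 + 0.5058 = 0.8958 m

0.896 m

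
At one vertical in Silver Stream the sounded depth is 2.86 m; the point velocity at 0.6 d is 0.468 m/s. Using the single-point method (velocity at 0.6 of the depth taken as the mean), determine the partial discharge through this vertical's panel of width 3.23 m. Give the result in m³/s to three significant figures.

v̄ = v₀.₆ = 0.468 m/s
q = v̄ × d × w = 0.4680 × 2.86 × 3.23 = 4.323 m³/s

4.32 m³/s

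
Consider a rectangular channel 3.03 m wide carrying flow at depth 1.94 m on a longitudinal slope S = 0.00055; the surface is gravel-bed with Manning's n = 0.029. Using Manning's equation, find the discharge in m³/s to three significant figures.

A = b·y = 3.03 × 1.94 = 5.878 m²
P = b + 2y = 3.03 + 2×1.94 = 6.910 m
R = A/P = 5.878/6.910 = 0.8507 m
Q = (1/n)·A·R^(2/3)·S^(1/2) = (1/0.029) × 5.878 × 0.8507^(2/3) × 0.00055^(1/2) = 4.268 m³/s

4.27 m³/s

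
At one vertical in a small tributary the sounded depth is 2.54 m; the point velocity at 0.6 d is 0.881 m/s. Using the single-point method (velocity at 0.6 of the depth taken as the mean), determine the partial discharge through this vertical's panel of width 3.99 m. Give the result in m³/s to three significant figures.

8.93 m³/s

v̄ = v₀.₆ = 0.881 m/s
q = v̄ × d × w = 0.8810 × 2.54 × 3.99 = 8.929 m³/s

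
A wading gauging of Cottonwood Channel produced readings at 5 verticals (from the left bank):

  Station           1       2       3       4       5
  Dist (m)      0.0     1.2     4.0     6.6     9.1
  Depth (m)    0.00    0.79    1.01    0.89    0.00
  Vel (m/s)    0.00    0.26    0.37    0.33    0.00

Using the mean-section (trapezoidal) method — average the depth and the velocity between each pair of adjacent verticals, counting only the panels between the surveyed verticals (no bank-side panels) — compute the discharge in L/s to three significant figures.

Panel 1-2: Δb = 1.2 m, d̄ = (0.00+0.79)/2 = 0.395, v̄ = (0.00+0.26)/2 = 0.13 → q = 1.2×0.395×0.13 = 0.06162 m³/s
Panel 2-3: Δb = 2.8 m, d̄ = (0.79+1.01)/2 = 0.9, v̄ = (0.26+0.37)/2 = 0.315 → q = 2.8×0.9×0.315 = 0.7938 m³/s
Panel 3-4: Δb = 2.6 m, d̄ = (1.01+0.89)/2 = 0.95, v̄ = (0.37+0.33)/2 = 0.35 → q = 2.6×0.95×0.35 = 0.8645 m³/s
Panel 4-5: Δb = 2.5 m, d̄ = (0.89+0.00)/2 = 0.445, v̄ = (0.33+0.00)/2 = 0.165 → q = 2.5×0.445×0.165 = 0.1836 m³/s
Q = Σ q = 1.903 m³/s
= 1.903 × 1000 = 1903 L/s

1900 L/s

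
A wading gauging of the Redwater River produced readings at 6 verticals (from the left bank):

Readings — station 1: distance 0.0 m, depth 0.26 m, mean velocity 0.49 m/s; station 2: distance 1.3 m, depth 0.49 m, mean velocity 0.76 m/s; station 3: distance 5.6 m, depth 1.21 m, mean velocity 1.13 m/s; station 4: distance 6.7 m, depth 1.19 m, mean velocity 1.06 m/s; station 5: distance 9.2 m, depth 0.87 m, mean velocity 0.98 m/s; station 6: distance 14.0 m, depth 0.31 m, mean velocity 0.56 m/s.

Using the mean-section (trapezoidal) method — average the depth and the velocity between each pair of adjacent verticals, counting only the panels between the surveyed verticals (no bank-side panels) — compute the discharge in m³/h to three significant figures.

Panel 1-2: Δb = 1.3 m, d̄ = (0.26+0.49)/2 = 0.375, v̄ = (0.49+0.76)/2 = 0.625 → q = 1.3×0.375×0.625 = 0.3047 m³/s
Panel 2-3: Δb = 4.3 m, d̄ = (0.49+1.21)/2 = 0.85, v̄ = (0.76+1.13)/2 = 0.945 → q = 4.3×0.85×0.945 = 3.454 m³/s
Panel 3-4: Δb = 1.1 m, d̄ = (1.21+1.19)/2 = 1.2, v̄ = (1.13+1.06)/2 = 1.095 → q = 1.1×1.2×1.095 = 1.445 m³/s
Panel 4-5: Δb = 2.5 m, d̄ = (1.19+0.87)/2 = 1.03, v̄ = (1.06+0.98)/2 = 1.02 → q = 2.5×1.03×1.02 = 2.627 m³/s
Panel 5-6: Δb = 4.8 m, d̄ = (0.87+0.31)/2 = 0.59, v̄ = (0.98+0.56)/2 = 0.77 → q = 4.8×0.59×0.77 = 2.181 m³/s
Q = Σ q = 10.01 m³/s
= 10.01 × 3600 = 36040 m³/h

36000 m³/h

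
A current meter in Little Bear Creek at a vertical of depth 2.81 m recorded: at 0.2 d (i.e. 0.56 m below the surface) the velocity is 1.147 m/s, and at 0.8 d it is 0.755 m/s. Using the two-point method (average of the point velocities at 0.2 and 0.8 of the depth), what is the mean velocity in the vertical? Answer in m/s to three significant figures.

v̄ = (1.147 + 0.755) / 2 = 0.9510 m/s

0.951 m/s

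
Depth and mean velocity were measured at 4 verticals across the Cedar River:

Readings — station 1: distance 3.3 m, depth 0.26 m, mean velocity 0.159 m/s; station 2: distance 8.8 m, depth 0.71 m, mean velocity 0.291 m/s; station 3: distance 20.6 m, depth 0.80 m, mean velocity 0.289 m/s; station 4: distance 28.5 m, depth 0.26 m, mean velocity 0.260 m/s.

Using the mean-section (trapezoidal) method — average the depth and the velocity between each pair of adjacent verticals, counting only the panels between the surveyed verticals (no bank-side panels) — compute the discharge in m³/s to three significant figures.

4.33 m³/s

Panel 1-2: Δb = 5.5 m, d̄ = (0.26+0.71)/2 = 0.485, v̄ = (0.159+0.291)/2 = 0.225 → q = 5.5×0.485×0.225 = 0.6002 m³/s
Panel 2-3: Δb = 11.8 m, d̄ = (0.71+0.80)/2 = 0.755, v̄ = (0.291+0.289)/2 = 0.29 → q = 11.8×0.755×0.29 = 2.584 m³/s
Panel 3-4: Δb = 7.9 m, d̄ = (0.80+0.26)/2 = 0.53, v̄ = (0.289+0.260)/2 = 0.2745 → q = 7.9×0.53×0.2745 = 1.149 m³/s
Q = Σ q = 4.333 m³/s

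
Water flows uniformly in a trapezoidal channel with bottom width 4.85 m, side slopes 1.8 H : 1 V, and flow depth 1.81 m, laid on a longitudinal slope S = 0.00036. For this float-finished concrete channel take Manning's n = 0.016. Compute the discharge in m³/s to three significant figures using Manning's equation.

19.6 m³/s

A = (b + z·y)·y = (4.85 + 1.8×1.81)×1.81 = 14.68 m²
P = b + 2y√(1+z²) = 4.85 + 2×1.81×√(1+1.8²) = 12.30 m
R = A/P = 14.68/12.30 = 1.193 m
Q = (1/n)·A·R^(2/3)·S^(1/2) = (1/0.016) × 14.68 × 1.193^(2/3) × 0.00036^(1/2) = 19.57 m³/s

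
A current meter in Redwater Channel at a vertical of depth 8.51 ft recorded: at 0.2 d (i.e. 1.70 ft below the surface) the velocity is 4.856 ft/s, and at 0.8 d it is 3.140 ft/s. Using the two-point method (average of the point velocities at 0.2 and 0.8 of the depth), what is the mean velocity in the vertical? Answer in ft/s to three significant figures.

4.00 ft/s

v̄ = (4.856 + 3.140) / 2 = 3.998 ft/s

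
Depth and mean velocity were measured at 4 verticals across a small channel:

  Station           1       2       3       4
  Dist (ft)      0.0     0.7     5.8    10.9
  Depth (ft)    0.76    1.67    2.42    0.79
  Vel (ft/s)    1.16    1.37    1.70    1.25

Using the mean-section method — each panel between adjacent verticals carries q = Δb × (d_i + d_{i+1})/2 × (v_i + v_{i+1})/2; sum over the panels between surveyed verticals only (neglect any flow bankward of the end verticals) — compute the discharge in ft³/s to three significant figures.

29.2 ft³/s

Panel 1-2: Δb = 0.7 ft, d̄ = (0.76+1.67)/2 = 1.215, v̄ = (1.16+1.37)/2 = 1.265 → q = 0.7×1.215×1.265 = 1.076 ft³/s
Panel 2-3: Δb = 5.1 ft, d̄ = (1.67+2.42)/2 = 2.045, v̄ = (1.37+1.70)/2 = 1.535 → q = 5.1×2.045×1.535 = 16.01 ft³/s
Panel 3-4: Δb = 5.1 ft, d̄ = (2.42+0.79)/2 = 1.605, v̄ = (1.70+1.25)/2 = 1.475 → q = 5.1×1.605×1.475 = 12.07 ft³/s
Q = Σ q = 29.16 ft³/s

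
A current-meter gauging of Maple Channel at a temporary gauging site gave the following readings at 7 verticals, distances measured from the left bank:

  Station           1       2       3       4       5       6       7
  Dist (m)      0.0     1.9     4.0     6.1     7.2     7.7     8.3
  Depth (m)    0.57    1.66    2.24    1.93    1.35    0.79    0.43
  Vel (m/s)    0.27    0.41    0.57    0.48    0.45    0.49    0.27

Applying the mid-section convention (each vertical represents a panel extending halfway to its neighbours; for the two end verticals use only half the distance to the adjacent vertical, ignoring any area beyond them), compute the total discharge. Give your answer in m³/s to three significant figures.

6.40 m³/s

w_1 = (1.9 − 0.0)/2 = 0.95 m; q_1 = 0.27 × 0.57 × 0.95 = 0.1462 m³/s
w_2 = (4.0 − 0.0)/2 = 2 m; q_2 = 0.41 × 1.66 × 2 = 1.361 m³/s
w_3 = (6.1 − 1.9)/2 = 2.1 m; q_3 = 0.57 × 2.24 × 2.1 = 2.681 m³/s
w_4 = (7.2 − 4.0)/2 = 1.6 m; q_4 = 0.48 × 1.93 × 1.6 = 1.482 m³/s
w_5 = (7.7 − 6.1)/2 = 0.8 m; q_5 = 0.45 × 1.35 × 0.8 = 0.4860 m³/s
w_6 = (8.3 − 7.2)/2 = 0.55 m; q_6 = 0.49 × 0.79 × 0.55 = 0.2129 m³/s
w_7 = (8.3 − 7.7)/2 = 0.3 m; q_7 = 0.27 × 0.43 × 0.3 = 0.03483 m³/s
Q = Σ qᵢ = 6.405 m³/s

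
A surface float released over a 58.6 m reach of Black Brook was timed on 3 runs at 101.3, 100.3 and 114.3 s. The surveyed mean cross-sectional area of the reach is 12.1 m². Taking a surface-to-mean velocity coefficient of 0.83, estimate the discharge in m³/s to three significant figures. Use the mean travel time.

t̄ = (101.3 + 100.3 + 114.3) / 3 = 105.3 s
v_surface = L / t̄ = 58.6 / 105.3 = 0.5565 m/s
v_mean = 0.83 × 0.5565 = 0.4619 m/s
Q = A × v_mean = 12.1 × 0.4619 = 5.589 m³/s

5.59 m³/s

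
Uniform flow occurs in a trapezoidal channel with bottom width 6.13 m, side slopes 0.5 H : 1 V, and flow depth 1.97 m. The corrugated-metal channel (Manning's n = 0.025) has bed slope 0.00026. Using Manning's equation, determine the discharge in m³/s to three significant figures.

10.9 m³/s

A = (b + z·y)·y = (6.13 + 0.5×1.97)×1.97 = 14.02 m²
P = b + 2y√(1+z²) = 6.13 + 2×1.97×√(1+0.5²) = 10.54 m
R = A/P = 14.02/10.54 = 1.330 m
Q = (1/n)·A·R^(2/3)·S^(1/2) = (1/0.025) × 14.02 × 1.330^(2/3) × 0.00026^(1/2) = 10.94 m³/s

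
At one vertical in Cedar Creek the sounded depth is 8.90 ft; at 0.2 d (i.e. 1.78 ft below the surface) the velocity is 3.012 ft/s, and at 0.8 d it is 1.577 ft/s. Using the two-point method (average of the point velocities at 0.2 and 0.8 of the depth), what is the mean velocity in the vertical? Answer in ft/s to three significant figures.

v̄ = (3.012 + 1.577) / 2 = 2.295 ft/s

2.29 ft/s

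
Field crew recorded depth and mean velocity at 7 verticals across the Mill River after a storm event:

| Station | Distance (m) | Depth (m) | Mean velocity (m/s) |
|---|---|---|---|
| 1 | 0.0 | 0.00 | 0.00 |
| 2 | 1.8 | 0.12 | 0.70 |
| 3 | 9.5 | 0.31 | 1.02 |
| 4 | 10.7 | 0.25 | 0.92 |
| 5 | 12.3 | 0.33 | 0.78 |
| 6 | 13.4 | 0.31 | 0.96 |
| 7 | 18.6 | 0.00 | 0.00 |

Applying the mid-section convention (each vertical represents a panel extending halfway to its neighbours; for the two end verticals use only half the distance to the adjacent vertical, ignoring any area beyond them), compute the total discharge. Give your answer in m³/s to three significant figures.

3.41 m³/s

w_2 = (9.5 − 0.0)/2 = 4.75 m; q_2 = 0.70 × 0.12 × 4.75 = 0.3990 m³/s
w_3 = (10.7 − 1.8)/2 = 4.45 m; q_3 = 1.02 × 0.31 × 4.45 = 1.407 m³/s
w_4 = (12.3 − 9.5)/2 = 1.4 m; q_4 = 0.92 × 0.25 × 1.4 = 0.3220 m³/s
w_5 = (13.4 − 10.7)/2 = 1.35 m; q_5 = 0.78 × 0.33 × 1.35 = 0.3475 m³/s
w_6 = (18.6 − 12.3)/2 = 3.15 m; q_6 = 0.96 × 0.31 × 3.15 = 0.9374 m³/s
Stations 1, 7 contribute zero (depth or velocity is 0).
Q = Σ qᵢ = 3.413 m³/s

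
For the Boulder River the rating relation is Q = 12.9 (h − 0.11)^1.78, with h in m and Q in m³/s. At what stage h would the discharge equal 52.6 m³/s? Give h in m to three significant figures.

2.31 m

h − h₀ = (Q/C)^(1/b) = (52.6/12.9)^(1/1.78) = 2.203 m
h = 0.11 + 2.203 = 2.313 m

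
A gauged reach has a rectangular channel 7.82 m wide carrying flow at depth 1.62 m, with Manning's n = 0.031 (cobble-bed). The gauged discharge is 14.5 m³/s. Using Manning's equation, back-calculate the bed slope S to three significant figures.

0.00105

A = b·y = 7.82 × 1.62 = 12.67 m²
P = b + 2y = 7.82 + 2×1.62 = 11.06 m
R = A/P = 12.67/11.06 = 1.145 m
S = (Q·n / (1·A·R^(2/3)))² = (14.5×0.031 / (1×12.67×1.095))² = 0.001050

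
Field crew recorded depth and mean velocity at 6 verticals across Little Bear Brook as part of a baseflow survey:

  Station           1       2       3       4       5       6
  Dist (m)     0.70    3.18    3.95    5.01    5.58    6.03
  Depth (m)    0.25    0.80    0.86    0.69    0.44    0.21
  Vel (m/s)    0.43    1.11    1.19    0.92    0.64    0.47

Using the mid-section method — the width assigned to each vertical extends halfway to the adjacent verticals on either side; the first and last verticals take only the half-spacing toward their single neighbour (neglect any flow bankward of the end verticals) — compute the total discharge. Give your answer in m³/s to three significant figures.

w_1 = (3.18 − 0.70)/2 = 1.24 m; q_1 = 0.43 × 0.25 × 1.24 = 0.1333 m³/s
w_2 = (3.95 − 0.70)/2 = 1.625 m; q_2 = 1.11 × 0.80 × 1.625 = 1.443 m³/s
w_3 = (5.01 − 3.18)/2 = 0.915 m; q_3 = 1.19 × 0.86 × 0.915 = 0.9364 m³/s
w_4 = (5.58 − 3.95)/2 = 0.815 m; q_4 = 0.92 × 0.69 × 0.815 = 0.5174 m³/s
w_5 = (6.03 − 5.01)/2 = 0.51 m; q_5 = 0.64 × 0.44 × 0.51 = 0.1436 m³/s
w_6 = (6.03 − 5.58)/2 = 0.225 m; q_6 = 0.47 × 0.21 × 0.225 = 0.02221 m³/s
Q = Σ qᵢ = 3.196 m³/s

3.20 m³/s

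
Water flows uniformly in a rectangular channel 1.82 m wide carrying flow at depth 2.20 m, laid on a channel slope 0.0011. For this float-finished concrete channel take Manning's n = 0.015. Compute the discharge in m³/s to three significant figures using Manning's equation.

A = b·y = 1.82 × 2.20 = 4.004 m²
P = b + 2y = 1.82 + 2×2.20 = 6.220 m
R = A/P = 4.004/6.220 = 0.6437 m
Q = (1/n)·A·R^(2/3)·S^(1/2) = (1/0.015) × 4.004 × 0.6437^(2/3) × 0.0011^(1/2) = 6.600 m³/s

6.60 m³/s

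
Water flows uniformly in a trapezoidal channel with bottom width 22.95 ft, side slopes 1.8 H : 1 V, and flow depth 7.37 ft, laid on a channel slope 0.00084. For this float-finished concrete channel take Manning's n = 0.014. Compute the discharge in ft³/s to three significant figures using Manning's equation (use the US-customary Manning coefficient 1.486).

2400 ft³/s

A = (b + z·y)·y = (22.95 + 1.8×7.37)×7.37 = 266.9 ft²
P = b + 2y√(1+z²) = 22.95 + 2×7.37×√(1+1.8²) = 53.30 ft
R = A/P = 266.9/53.30 = 5.008 ft
Q = (1.486/n)·A·R^(2/3)·S^(1/2) = (1.486/0.014) × 266.9 × 5.008^(2/3) × 0.00084^(1/2) = 2403 ft³/s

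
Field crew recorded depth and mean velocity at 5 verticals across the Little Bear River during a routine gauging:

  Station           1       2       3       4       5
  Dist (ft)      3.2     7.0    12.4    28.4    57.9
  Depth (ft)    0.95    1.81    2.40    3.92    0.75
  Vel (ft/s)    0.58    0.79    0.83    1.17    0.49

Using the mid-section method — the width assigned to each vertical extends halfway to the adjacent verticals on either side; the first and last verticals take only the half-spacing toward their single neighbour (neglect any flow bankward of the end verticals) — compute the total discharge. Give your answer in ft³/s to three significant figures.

w_1 = (7.0 − 3.2)/2 = 1.9 ft; q_1 = 0.58 × 0.95 × 1.9 = 1.047 ft³/s
w_2 = (12.4 − 3.2)/2 = 4.6 ft; q_2 = 0.79 × 1.81 × 4.6 = 6.578 ft³/s
w_3 = (28.4 − 7.0)/2 = 10.7 ft; q_3 = 0.83 × 2.40 × 10.7 = 21.31 ft³/s
w_4 = (57.9 − 12.4)/2 = 22.75 ft; q_4 = 1.17 × 3.92 × 22.75 = 104.3 ft³/s
w_5 = (57.9 − 28.4)/2 = 14.75 ft; q_5 = 0.49 × 0.75 × 14.75 = 5.421 ft³/s
Q = Σ qᵢ = 138.7 ft³/s

139 ft³/s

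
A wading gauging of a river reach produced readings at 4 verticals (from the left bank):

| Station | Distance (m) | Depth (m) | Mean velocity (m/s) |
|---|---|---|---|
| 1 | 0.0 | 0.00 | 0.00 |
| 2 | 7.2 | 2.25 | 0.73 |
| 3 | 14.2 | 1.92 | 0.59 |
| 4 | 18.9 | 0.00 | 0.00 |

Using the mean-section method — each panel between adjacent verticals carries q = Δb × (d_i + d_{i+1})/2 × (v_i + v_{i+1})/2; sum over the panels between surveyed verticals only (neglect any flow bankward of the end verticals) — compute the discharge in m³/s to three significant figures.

Panel 1-2: Δb = 7.2 m, d̄ = (0.00+2.25)/2 = 1.125, v̄ = (0.00+0.73)/2 = 0.365 → q = 7.2×1.125×0.365 = 2.957 m³/s
Panel 2-3: Δb = 7 m, d̄ = (2.25+1.92)/2 = 2.085, v̄ = (0.73+0.59)/2 = 0.66 → q = 7×2.085×0.66 = 9.633 m³/s
Panel 3-4: Δb = 4.7 m, d̄ = (1.92+0.00)/2 = 0.96, v̄ = (0.59+0.00)/2 = 0.295 → q = 4.7×0.96×0.295 = 1.331 m³/s
Q = Σ q = 13.92 m³/s

13.9 m³/s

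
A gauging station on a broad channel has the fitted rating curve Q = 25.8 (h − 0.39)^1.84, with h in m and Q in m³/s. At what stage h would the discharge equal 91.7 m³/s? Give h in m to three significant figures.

2.38 m

h − h₀ = (Q/C)^(1/b) = (91.7/25.8)^(1/1.84) = 1.992 m
h = 0.39 + 1.992 = 2.382 m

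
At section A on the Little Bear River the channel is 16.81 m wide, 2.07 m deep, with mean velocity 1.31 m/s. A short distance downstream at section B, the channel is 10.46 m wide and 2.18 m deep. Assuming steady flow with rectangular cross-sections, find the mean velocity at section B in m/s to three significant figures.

Q = A₁V₁ = (16.81×2.07) × 1.31 = 45.58 m³/s
A₂ = 10.46 × 2.18 = 22.80 m²
V₂ = Q/A₂ = 45.58/22.80 = 1.999 m/s

2.00 m/s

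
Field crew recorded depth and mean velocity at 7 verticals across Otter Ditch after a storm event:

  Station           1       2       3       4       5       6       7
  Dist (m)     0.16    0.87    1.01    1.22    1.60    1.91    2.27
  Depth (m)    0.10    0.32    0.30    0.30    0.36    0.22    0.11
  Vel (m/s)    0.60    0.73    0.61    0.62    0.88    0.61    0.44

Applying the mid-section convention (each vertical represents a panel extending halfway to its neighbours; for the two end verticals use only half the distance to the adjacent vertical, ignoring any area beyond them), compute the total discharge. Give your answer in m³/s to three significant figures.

w_1 = (0.87 − 0.16)/2 = 0.355 m; q_1 = 0.60 × 0.10 × 0.355 = 0.02130 m³/s
w_2 = (1.01 − 0.16)/2 = 0.425 m; q_2 = 0.73 × 0.32 × 0.425 = 0.09928 m³/s
w_3 = (1.22 − 0.87)/2 = 0.175 m; q_3 = 0.61 × 0.30 × 0.175 = 0.03203 m³/s
w_4 = (1.60 − 1.01)/2 = 0.295 m; q_4 = 0.62 × 0.30 × 0.295 = 0.05487 m³/s
w_5 = (1.91 − 1.22)/2 = 0.345 m; q_5 = 0.88 × 0.36 × 0.345 = 0.1093 m³/s
w_6 = (2.27 − 1.60)/2 = 0.335 m; q_6 = 0.61 × 0.22 × 0.335 = 0.04496 m³/s
w_7 = (2.27 − 1.91)/2 = 0.18 m; q_7 = 0.44 × 0.11 × 0.18 = 0.008712 m³/s
Q = Σ qᵢ = 0.3704 m³/s

0.370 m³/s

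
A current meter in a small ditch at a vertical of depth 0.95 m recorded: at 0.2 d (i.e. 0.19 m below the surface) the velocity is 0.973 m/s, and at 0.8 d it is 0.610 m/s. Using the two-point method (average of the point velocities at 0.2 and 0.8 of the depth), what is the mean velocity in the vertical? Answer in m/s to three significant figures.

0.792 m/s

v̄ = (0.973 + 0.610) / 2 = 0.7915 m/s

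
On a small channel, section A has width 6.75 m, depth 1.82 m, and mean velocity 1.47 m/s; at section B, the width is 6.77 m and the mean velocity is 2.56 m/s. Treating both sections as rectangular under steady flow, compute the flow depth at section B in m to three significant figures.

1.04 m

Q = A₁V₁ = (6.75×1.82) × 1.47 = 18.06 m³/s
d₂ = Q/(b₂ V₂) = 18.06/(6.77×2.56) = 1.042 m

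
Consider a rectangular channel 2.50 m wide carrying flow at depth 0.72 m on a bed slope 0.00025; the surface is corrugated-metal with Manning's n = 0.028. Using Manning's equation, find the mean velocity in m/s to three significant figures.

A = b·y = 2.50 × 0.72 = 1.800 m²
P = b + 2y = 2.50 + 2×0.72 = 3.940 m
R = A/P = 1.800/3.940 = 0.4569 m
Q = (1/n)·A·R^(2/3)·S^(1/2) = (1/0.028) × 1.800 × 0.4569^(2/3) × 0.00025^(1/2) = 0.6029 m³/s
V = Q/A = 0.6029/1.800 = 0.3350 m/s

0.335 m/s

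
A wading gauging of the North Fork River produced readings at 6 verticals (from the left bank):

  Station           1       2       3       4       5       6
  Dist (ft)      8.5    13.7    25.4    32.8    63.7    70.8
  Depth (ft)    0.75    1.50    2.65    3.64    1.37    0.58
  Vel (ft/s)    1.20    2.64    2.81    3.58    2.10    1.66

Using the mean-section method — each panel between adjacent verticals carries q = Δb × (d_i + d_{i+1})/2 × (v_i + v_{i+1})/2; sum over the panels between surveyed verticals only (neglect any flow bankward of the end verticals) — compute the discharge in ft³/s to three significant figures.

385 ft³/s

Panel 1-2: Δb = 5.2 ft, d̄ = (0.75+1.50)/2 = 1.125, v̄ = (1.20+2.64)/2 = 1.92 → q = 5.2×1.125×1.92 = 11.23 ft³/s
Panel 2-3: Δb = 11.7 ft, d̄ = (1.50+2.65)/2 = 2.075, v̄ = (2.64+2.81)/2 = 2.725 → q = 11.7×2.075×2.725 = 66.16 ft³/s
Panel 3-4: Δb = 7.4 ft, d̄ = (2.65+3.64)/2 = 3.145, v̄ = (2.81+3.58)/2 = 3.195 → q = 7.4×3.145×3.195 = 74.36 ft³/s
Panel 4-5: Δb = 30.9 ft, d̄ = (3.64+1.37)/2 = 2.505, v̄ = (3.58+2.10)/2 = 2.84 → q = 30.9×2.505×2.84 = 219.8 ft³/s
Panel 5-6: Δb = 7.1 ft, d̄ = (1.37+0.58)/2 = 0.975, v̄ = (2.10+1.66)/2 = 1.88 → q = 7.1×0.975×1.88 = 13.01 ft³/s
Q = Σ q = 384.6 ft³/s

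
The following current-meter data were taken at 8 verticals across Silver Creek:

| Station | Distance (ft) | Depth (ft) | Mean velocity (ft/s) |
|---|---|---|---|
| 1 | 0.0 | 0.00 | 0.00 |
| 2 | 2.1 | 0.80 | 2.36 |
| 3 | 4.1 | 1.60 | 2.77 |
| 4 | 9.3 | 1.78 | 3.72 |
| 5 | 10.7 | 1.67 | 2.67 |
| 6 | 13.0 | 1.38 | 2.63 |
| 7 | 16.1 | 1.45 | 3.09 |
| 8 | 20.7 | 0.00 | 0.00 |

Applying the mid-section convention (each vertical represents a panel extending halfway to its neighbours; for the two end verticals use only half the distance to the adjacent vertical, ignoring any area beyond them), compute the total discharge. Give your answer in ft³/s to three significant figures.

77.0 ft³/s

w_2 = (4.1 − 0.0)/2 = 2.05 ft; q_2 = 2.36 × 0.80 × 2.05 = 3.870 ft³/s
w_3 = (9.3 − 2.1)/2 = 3.6 ft; q_3 = 2.77 × 1.60 × 3.6 = 15.96 ft³/s
w_4 = (10.7 − 4.1)/2 = 3.3 ft; q_4 = 3.72 × 1.78 × 3.3 = 21.85 ft³/s
w_5 = (13.0 − 9.3)/2 = 1.85 ft; q_5 = 2.67 × 1.67 × 1.85 = 8.249 ft³/s
w_6 = (16.1 − 10.7)/2 = 2.7 ft; q_6 = 2.63 × 1.38 × 2.7 = 9.799 ft³/s
w_7 = (20.7 − 13.0)/2 = 3.85 ft; q_7 = 3.09 × 1.45 × 3.85 = 17.25 ft³/s
Stations 1, 8 contribute zero (depth or velocity is 0).
Q = Σ qᵢ = 76.98 ft³/s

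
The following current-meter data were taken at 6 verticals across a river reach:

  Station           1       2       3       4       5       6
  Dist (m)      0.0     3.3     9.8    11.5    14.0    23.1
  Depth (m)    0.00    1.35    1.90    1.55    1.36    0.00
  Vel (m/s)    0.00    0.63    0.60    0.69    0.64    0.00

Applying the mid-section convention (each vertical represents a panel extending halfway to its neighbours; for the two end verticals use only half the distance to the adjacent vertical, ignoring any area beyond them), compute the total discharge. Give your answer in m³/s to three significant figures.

16.1 m³/s

w_2 = (9.8 − 0.0)/2 = 4.9 m; q_2 = 0.63 × 1.35 × 4.9 = 4.167 m³/s
w_3 = (11.5 − 3.3)/2 = 4.1 m; q_3 = 0.60 × 1.90 × 4.1 = 4.674 m³/s
w_4 = (14.0 − 9.8)/2 = 2.1 m; q_4 = 0.69 × 1.55 × 2.1 = 2.246 m³/s
w_5 = (23.1 − 11.5)/2 = 5.8 m; q_5 = 0.64 × 1.36 × 5.8 = 5.048 m³/s
Stations 1, 6 contribute zero (depth or velocity is 0).
Q = Σ qᵢ = 16.14 m³/s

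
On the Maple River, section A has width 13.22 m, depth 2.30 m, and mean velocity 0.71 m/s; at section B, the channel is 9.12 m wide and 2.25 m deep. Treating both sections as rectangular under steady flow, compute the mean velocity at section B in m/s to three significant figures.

1.05 m/s

Q = A₁V₁ = (13.22×2.30) × 0.71 = 21.59 m³/s
A₂ = 9.12 × 2.25 = 20.52 m²
V₂ = Q/A₂ = 21.59/20.52 = 1.052 m/s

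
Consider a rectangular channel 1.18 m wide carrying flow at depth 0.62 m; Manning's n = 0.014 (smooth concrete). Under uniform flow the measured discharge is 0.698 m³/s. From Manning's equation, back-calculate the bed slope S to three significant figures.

A = b·y = 1.18 × 0.62 = 0.7316 m²
P = b + 2y = 1.18 + 2×0.62 = 2.420 m
R = A/P = 0.7316/2.420 = 0.3023 m
S = (Q·n / (1·A·R^(2/3)))² = (0.698×0.014 / (1×0.7316×0.4504))² = 0.0008793

0.000879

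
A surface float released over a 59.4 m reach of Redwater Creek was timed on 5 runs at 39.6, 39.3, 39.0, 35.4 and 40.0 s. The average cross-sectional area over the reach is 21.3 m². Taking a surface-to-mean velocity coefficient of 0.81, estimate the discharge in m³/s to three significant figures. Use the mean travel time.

26.5 m³/s

t̄ = (39.6 + 39.3 + 39.0 + 35.4 + 40.0) / 5 = 38.66 s
v_surface = L / t̄ = 59.4 / 38.66 = 1.536 m/s
v_mean = 0.81 × 1.536 = 1.245 m/s
Q = A × v_mean = 21.3 × 1.245 = 26.51 m³/s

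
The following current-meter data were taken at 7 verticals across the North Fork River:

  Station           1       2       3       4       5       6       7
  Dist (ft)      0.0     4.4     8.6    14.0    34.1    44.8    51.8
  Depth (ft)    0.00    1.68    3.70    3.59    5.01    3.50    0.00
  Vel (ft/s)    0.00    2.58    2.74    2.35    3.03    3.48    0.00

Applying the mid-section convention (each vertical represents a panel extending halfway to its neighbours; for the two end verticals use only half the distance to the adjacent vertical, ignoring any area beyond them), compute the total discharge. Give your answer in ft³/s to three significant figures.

516 ft³/s

w_2 = (8.6 − 0.0)/2 = 4.3 ft; q_2 = 2.58 × 1.68 × 4.3 = 18.64 ft³/s
w_3 = (14.0 − 4.4)/2 = 4.8 ft; q_3 = 2.74 × 3.70 × 4.8 = 48.66 ft³/s
w_4 = (34.1 − 8.6)/2 = 12.75 ft; q_4 = 2.35 × 3.59 × 12.75 = 107.6 ft³/s
w_5 = (44.8 − 14.0)/2 = 15.4 ft; q_5 = 3.03 × 5.01 × 15.4 = 233.8 ft³/s
w_6 = (51.8 − 34.1)/2 = 8.85 ft; q_6 = 3.48 × 3.50 × 8.85 = 107.8 ft³/s
Stations 1, 7 contribute zero (depth or velocity is 0).
Q = Σ qᵢ = 516.4 ft³/s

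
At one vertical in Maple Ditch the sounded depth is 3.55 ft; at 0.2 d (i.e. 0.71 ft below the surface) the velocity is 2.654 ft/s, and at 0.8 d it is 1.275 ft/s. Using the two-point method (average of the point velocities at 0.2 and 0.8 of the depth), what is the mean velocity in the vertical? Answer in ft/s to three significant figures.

1.96 ft/s

v̄ = (2.654 + 1.275) / 2 = 1.965 ft/s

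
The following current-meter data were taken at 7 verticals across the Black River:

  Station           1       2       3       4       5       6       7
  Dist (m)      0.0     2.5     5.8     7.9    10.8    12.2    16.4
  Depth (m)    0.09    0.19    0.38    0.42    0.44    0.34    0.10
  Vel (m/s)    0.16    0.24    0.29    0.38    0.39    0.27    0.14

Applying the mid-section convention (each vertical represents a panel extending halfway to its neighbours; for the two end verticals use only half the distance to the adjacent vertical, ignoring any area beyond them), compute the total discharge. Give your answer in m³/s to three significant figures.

1.50 m³/s

w_1 = (2.5 − 0.0)/2 = 1.25 m; q_1 = 0.16 × 0.09 × 1.25 = 0.01800 m³/s
w_2 = (5.8 − 0.0)/2 = 2.9 m; q_2 = 0.24 × 0.19 × 2.9 = 0.1322 m³/s
w_3 = (7.9 − 2.5)/2 = 2.7 m; q_3 = 0.29 × 0.38 × 2.7 = 0.2975 m³/s
w_4 = (10.8 − 5.8)/2 = 2.5 m; q_4 = 0.38 × 0.42 × 2.5 = 0.3990 m³/s
w_5 = (12.2 − 7.9)/2 = 2.15 m; q_5 = 0.39 × 0.44 × 2.15 = 0.3689 m³/s
w_6 = (16.4 − 10.8)/2 = 2.8 m; q_6 = 0.27 × 0.34 × 2.8 = 0.2570 m³/s
w_7 = (16.4 − 12.2)/2 = 2.1 m; q_7 = 0.14 × 0.10 × 2.1 = 0.02940 m³/s
Q = Σ qᵢ = 1.502 m³/s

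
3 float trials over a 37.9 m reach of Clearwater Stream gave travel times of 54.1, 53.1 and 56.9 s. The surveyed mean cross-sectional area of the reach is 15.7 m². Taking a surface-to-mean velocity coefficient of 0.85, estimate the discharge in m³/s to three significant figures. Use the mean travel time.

9.25 m³/s

t̄ = (54.1 + 53.1 + 56.9) / 3 = 54.7 s
v_surface = L / t̄ = 37.9 / 54.7 = 0.6929 m/s
v_mean = 0.85 × 0.6929 = 0.5889 m/s
Q = A × v_mean = 15.7 × 0.5889 = 9.246 m³/s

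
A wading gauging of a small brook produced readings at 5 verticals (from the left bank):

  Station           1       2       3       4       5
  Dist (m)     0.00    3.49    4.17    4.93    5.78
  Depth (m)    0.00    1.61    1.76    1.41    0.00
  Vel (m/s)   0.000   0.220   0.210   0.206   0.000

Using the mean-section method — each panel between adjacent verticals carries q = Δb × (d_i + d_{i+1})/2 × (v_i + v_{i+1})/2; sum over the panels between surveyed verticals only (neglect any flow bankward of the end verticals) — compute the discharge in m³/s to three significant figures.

0.868 m³/s

Panel 1-2: Δb = 3.49 m, d̄ = (0.00+1.61)/2 = 0.805, v̄ = (0.000+0.220)/2 = 0.11 → q = 3.49×0.805×0.11 = 0.3090 m³/s
Panel 2-3: Δb = 0.68 m, d̄ = (1.61+1.76)/2 = 1.685, v̄ = (0.220+0.210)/2 = 0.215 → q = 0.68×1.685×0.215 = 0.2463 m³/s
Panel 3-4: Δb = 0.76 m, d̄ = (1.76+1.41)/2 = 1.585, v̄ = (0.210+0.206)/2 = 0.208 → q = 0.76×1.585×0.208 = 0.2506 m³/s
Panel 4-5: Δb = 0.85 m, d̄ = (1.41+0.00)/2 = 0.705, v̄ = (0.206+0.000)/2 = 0.103 → q = 0.85×0.705×0.103 = 0.06172 m³/s
Q = Σ q = 0.8677 m³/s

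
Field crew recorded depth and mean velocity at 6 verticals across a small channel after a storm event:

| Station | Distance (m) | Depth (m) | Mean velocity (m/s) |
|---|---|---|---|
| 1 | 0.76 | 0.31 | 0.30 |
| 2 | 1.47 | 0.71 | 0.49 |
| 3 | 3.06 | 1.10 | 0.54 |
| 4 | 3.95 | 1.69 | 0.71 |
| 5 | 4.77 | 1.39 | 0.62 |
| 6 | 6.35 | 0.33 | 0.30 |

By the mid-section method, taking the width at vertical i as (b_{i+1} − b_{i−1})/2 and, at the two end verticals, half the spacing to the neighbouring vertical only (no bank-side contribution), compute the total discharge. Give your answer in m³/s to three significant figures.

w_1 = (1.47 − 0.76)/2 = 0.355 m; q_1 = 0.30 × 0.31 × 0.355 = 0.03302 m³/s
w_2 = (3.06 − 0.76)/2 = 1.15 m; q_2 = 0.49 × 0.71 × 1.15 = 0.4001 m³/s
w_3 = (3.95 − 1.47)/2 = 1.24 m; q_3 = 0.54 × 1.10 × 1.24 = 0.7366 m³/s
w_4 = (4.77 − 3.06)/2 = 0.855 m; q_4 = 0.71 × 1.69 × 0.855 = 1.026 m³/s
w_5 = (6.35 − 3.95)/2 = 1.2 m; q_5 = 0.62 × 1.39 × 1.2 = 1.034 m³/s
w_6 = (6.35 − 4.77)/2 = 0.79 m; q_6 = 0.30 × 0.33 × 0.79 = 0.07821 m³/s
Q = Σ qᵢ = 3.308 m³/s

3.31 m³/s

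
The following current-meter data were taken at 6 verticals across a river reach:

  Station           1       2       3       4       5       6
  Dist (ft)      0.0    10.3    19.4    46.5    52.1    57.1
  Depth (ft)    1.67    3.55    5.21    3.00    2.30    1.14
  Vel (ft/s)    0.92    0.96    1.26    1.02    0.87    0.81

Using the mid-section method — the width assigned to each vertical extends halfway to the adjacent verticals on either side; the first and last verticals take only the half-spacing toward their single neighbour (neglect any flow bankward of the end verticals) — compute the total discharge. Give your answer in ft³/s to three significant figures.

223 ft³/s

w_1 = (10.3 − 0.0)/2 = 5.15 ft; q_1 = 0.92 × 1.67 × 5.15 = 7.912 ft³/s
w_2 = (19.4 − 0.0)/2 = 9.7 ft; q_2 = 0.96 × 3.55 × 9.7 = 33.06 ft³/s
w_3 = (46.5 − 10.3)/2 = 18.1 ft; q_3 = 1.26 × 5.21 × 18.1 = 118.8 ft³/s
w_4 = (52.1 − 19.4)/2 = 16.35 ft; q_4 = 1.02 × 3.00 × 16.35 = 50.03 ft³/s
w_5 = (57.1 − 46.5)/2 = 5.3 ft; q_5 = 0.87 × 2.30 × 5.3 = 10.61 ft³/s
w_6 = (57.1 − 52.1)/2 = 2.5 ft; q_6 = 0.81 × 1.14 × 2.5 = 2.309 ft³/s
Q = Σ qᵢ = 222.7 ft³/s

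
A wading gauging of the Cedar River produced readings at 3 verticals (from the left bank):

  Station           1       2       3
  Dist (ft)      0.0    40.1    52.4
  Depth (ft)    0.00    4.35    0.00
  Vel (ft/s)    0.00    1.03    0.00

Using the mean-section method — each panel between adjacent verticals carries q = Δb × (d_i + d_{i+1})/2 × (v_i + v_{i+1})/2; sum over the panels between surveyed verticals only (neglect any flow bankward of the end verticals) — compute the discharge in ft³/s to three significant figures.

58.7 ft³/s

Panel 1-2: Δb = 40.1 ft, d̄ = (0.00+4.35)/2 = 2.175, v̄ = (0.00+1.03)/2 = 0.515 → q = 40.1×2.175×0.515 = 44.92 ft³/s
Panel 2-3: Δb = 12.3 ft, d̄ = (4.35+0.00)/2 = 2.175, v̄ = (1.03+0.00)/2 = 0.515 → q = 12.3×2.175×0.515 = 13.78 ft³/s
Q = Σ q = 58.69 ft³/s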